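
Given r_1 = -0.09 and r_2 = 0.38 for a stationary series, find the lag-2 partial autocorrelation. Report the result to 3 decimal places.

0.375

φ_{22} = (r_2 − r_1²) / (1 − r_1²)
r_1² = (-0.09)² = 0.0081
Numerator = 0.38 − 0.0081 = 0.3719; denominator = 1 − 0.0081 = 0.9919
φ_{22} = 0.3719 / 0.9919 = 0.375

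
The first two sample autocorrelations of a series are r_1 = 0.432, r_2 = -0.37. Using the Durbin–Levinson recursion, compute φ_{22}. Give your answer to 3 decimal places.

φ_{22} = (r_2 − r_1²) / (1 − r_1²)
r_1² = (0.432)² = 0.186624
Numerator = -0.37 − 0.1866 = -0.5566; denominator = 1 − 0.1866 = 0.8134
φ_{22} = -0.5566 / 0.8134 = -0.684

-0.684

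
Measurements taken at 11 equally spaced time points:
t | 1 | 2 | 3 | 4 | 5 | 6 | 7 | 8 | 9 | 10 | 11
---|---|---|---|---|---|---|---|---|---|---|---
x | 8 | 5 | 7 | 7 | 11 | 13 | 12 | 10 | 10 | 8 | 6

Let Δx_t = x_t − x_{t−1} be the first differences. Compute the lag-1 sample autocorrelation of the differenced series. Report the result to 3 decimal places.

0.144

First differences Δx: -3, 2, 0, 4, 2, -1, -2, 0, -2, -2
Mean of differences = -0.2000
Numerator Σ(Δx_t−Δx̄)(Δx_{t+1}−Δx̄) = 6.5600
Denominator Σ(Δx_t−Δx̄)² = 45.6000
r_1(Δx) = 6.5600 / 45.6000 = 0.144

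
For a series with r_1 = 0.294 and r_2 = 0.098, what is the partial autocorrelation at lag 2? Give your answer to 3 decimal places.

0.013

φ_{22} = (r_2 − r_1²) / (1 − r_1²)
r_1² = (0.294)² = 0.086436
Numerator = 0.098 − 0.0864 = 0.0116; denominator = 1 − 0.0864 = 0.9136
φ_{22} = 0.0116 / 0.9136 = 0.013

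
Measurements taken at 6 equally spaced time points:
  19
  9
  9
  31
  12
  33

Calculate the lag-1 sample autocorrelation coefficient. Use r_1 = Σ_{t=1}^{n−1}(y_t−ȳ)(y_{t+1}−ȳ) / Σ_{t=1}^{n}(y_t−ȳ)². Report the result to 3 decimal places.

Mean ȳ = (19 + 9 + 9 + 31 + 12 + 33)/6 = 18.8333
Numerator Σ_{t=1}^{5}(y_t−ȳ)(y_{t+1}−ȳ) = -204.5278
Denominator Σ(y_t−ȳ)² = 588.8333
r_1 = -204.5278 / 588.8333 = -0.347

-0.347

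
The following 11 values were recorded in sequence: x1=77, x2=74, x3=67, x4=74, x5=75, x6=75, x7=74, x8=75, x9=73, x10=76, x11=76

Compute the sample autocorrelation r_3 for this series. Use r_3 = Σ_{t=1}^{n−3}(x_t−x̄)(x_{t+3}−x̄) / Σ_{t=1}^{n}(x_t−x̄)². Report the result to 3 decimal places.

-0.081

Mean x̄ = (77 + 74 + 67 + 74 + 75 + 75 + 74 + 75 + 73 + 76 + 76)/11 = 74.1818
Numerator Σ_{t=1}^{8}(x_t−x̄)(x_{t+3}−x̄) = -5.6446
Denominator Σ(x_t−x̄)² = 69.6364
r_3 = -5.6446 / 69.6364 = -0.081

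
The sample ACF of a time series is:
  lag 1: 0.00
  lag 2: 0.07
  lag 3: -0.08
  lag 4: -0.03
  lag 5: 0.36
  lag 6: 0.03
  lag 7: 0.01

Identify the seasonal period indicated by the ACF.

The largest autocorrelation is r_5 = 0.36; the remaining lags stay at or below 0.07.
The dominant spike at lag 5 indicates a seasonal period of 5.

5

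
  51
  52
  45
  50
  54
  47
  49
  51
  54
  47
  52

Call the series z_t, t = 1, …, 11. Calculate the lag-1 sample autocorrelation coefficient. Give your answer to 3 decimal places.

Mean z̄ = (51 + 52 + 45 + 50 + 54 + 47 + 49 + 51 + 54 + 47 + 52)/11 = 50.1818
Numerator Σ_{t=1}^{10}(z_t−z̄)(z_{t+1}−z̄) = -31.8512
Denominator Σ(z_t−z̄)² = 85.6364
r_1 = -31.8512 / 85.6364 = -0.372

-0.372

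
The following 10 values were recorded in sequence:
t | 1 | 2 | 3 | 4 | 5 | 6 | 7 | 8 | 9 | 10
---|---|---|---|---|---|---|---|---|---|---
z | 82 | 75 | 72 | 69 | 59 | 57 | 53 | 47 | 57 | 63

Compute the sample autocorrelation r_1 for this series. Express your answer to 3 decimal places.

0.669

Mean z̄ = (82 + 75 + 72 + 69 + 59 + 57 + 53 + 47 + 57 + 63)/10 = 63.4000
Numerator Σ_{t=1}^{9}(z_t−z̄)(z_{t+1}−z̄) = 711.8400
Denominator Σ(z_t−z̄)² = 1064.4000
r_1 = 711.8400 / 1064.4000 = 0.669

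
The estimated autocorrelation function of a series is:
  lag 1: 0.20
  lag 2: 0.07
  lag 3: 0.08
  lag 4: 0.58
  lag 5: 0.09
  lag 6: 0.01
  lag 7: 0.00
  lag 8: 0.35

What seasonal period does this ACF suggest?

4

The largest autocorrelation is r_4 = 0.58, with a weaker echo at lag 8 (0.35); the remaining lags stay at or below 0.20. The elevated value at lag 1 (0.20), dropping to 0.07 at lag 2, reflects decaying short-term dependence rather than seasonality.
The dominant spike at lag 4 indicates a seasonal period of 4.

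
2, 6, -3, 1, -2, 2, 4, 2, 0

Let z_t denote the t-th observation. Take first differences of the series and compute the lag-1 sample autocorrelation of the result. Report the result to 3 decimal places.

-0.596

First differences Δz: 4, -9, 4, -3, 4, 2, -2, -2
Mean of differences = -0.2500
Numerator Σ(Δz_t−Δz̄)(Δz_{t+1}−Δz̄) = -89.0625
Denominator Σ(Δz_t−Δz̄)² = 149.5000
r_1(Δz) = -89.0625 / 149.5000 = -0.596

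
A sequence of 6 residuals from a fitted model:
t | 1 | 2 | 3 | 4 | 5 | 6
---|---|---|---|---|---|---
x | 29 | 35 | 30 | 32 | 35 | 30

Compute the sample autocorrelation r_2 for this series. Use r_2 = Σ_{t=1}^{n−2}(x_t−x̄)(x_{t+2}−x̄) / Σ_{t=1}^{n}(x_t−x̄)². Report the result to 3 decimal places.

Mean x̄ = (29 + 35 + 30 + 32 + 35 + 30)/6 = 31.8333
Σ(x_t−x̄)(x_{t+2}−x̄) = (5.1944) + (0.5278) + (-5.8056) + (-0.3056) = -0.3889
Denominator Σ(x_t−x̄)² = 34.8333
r_2 = -0.3889 / 34.8333 = -0.011

-0.011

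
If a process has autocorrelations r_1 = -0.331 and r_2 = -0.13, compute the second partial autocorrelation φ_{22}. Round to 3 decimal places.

-0.269

φ_{22} = (r_2 − r_1²) / (1 − r_1²)
r_1² = (-0.331)² = 0.109561
Numerator = -0.13 − 0.1096 = -0.2396; denominator = 1 − 0.1096 = 0.8904
φ_{22} = -0.2396 / 0.8904 = -0.269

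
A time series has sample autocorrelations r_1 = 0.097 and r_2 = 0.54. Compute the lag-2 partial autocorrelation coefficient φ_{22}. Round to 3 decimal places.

0.536

φ_{22} = (r_2 − r_1²) / (1 − r_1²)
r_1² = (0.097)² = 0.009409
Numerator = 0.54 − 0.0094 = 0.5306; denominator = 1 − 0.0094 = 0.9906
φ_{22} = 0.5306 / 0.9906 = 0.536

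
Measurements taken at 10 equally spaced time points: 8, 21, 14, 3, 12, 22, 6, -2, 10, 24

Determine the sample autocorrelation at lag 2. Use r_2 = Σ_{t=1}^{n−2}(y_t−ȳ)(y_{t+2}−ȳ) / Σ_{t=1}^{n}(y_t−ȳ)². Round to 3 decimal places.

-0.723

Mean ȳ = (8 + 21 + 14 + 3 + 12 + 22 + 6 − 2 + 10 + 24)/10 = 11.8000
Numerator Σ_{t=1}^{8}(y_t−ȳ)(y_{t+2}−ȳ) = -478.4800
Denominator Σ(y_t−ȳ)² = 661.6000
r_2 = -478.4800 / 661.6000 = -0.723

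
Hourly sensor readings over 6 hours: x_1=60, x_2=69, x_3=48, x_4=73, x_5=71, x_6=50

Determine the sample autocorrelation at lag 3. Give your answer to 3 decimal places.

0.351

Mean x̄ = (60 + 69 + 48 + 73 + 71 + 50)/6 = 61.8333
Σ(x_t−x̄)(x_{t+3}−x̄) = (-20.4722) + (65.6944) + (163.6944) = 208.9167
Denominator Σ(x_t−x̄)² = 594.8333
r_3 = 208.9167 / 594.8333 = 0.351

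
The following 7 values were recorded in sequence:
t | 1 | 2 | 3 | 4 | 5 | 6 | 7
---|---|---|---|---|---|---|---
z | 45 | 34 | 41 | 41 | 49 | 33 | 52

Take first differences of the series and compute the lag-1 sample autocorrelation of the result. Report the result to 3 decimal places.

-0.604

First differences Δz: -11, 7, 0, 8, -16, 19
Mean of differences = 1.1667
Numerator Σ(Δz_t−Δz̄)(Δz_{t+1}−Δz̄) = -509.1944
Denominator Σ(Δz_t−Δz̄)² = 842.8333
r_1(Δz) = -509.1944 / 842.8333 = -0.604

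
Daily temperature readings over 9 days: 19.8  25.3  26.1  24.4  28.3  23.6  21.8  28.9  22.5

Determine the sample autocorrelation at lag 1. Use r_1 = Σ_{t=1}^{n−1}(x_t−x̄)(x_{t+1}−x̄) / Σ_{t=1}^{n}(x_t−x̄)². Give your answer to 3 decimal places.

Mean x̄ = (19.8 + 25.3 + 26.1 + 24.4 + 28.3 + 23.6 + 21.8 + 28.9 + 22.5)/9 = 24.5222
Numerator Σ_{t=1}^{8}(x_t−x̄)(x_{t+1}−x̄) = -24.8438
Denominator Σ(x_t−x̄)² = 71.1956
r_1 = -24.8438 / 71.1956 = -0.349

-0.349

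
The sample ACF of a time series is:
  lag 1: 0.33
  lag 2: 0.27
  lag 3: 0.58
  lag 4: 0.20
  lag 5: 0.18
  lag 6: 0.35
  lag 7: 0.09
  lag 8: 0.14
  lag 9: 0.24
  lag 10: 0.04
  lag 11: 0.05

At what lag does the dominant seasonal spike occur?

The largest autocorrelation is r_3 = 0.58, with a weaker echo at lag 6 (0.35); the remaining lags stay at or below 0.33. The elevated value at lag 1 (0.33), dropping to 0.27 at lag 2, reflects decaying short-term dependence rather than seasonality.
The dominant spike at lag 3 indicates a seasonal period of 3.

3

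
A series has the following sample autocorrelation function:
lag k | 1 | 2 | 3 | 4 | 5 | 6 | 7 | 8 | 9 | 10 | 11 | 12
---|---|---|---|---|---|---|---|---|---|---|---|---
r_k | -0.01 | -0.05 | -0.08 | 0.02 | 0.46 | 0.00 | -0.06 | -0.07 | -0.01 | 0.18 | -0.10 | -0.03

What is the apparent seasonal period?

The largest autocorrelation is r_5 = 0.46, with a weaker echo at lag 10 (0.18); the remaining lags stay at or below 0.02.
The dominant spike at lag 5 indicates a seasonal period of 5.

5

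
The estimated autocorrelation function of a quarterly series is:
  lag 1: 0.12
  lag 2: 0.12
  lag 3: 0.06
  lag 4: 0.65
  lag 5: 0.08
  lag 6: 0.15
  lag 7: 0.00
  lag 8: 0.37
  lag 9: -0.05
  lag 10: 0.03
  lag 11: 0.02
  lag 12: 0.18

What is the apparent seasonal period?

The largest autocorrelation is r_4 = 0.65, with weaker echoes at lags 8 (0.37) and 12 (0.18); the remaining lags stay at or below 0.15.
The dominant spike at lag 4 indicates a seasonal period of 4.

4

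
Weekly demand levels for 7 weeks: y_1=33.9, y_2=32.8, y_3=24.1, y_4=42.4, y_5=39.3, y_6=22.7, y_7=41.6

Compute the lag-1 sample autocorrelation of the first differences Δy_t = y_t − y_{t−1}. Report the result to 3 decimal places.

First differences Δy: -1.1, -8.7, 18.3, -3.1, -16.6, 18.9
Mean of differences = 1.2833
Numerator Σ(Δy_t−Δȳ)(Δy_{t+1}−Δȳ) = -457.3353
Denominator Σ(Δy_t−Δȳ)² = 1044.2883
r_1(Δy) = -457.3353 / 1044.2883 = -0.438

-0.438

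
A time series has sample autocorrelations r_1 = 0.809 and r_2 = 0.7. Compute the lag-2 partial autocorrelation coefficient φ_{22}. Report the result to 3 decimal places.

0.132

φ_{22} = (r_2 − r_1²) / (1 − r_1²)
r_1² = (0.809)² = 0.654481
Numerator = 0.7 − 0.6545 = 0.0455; denominator = 1 − 0.6545 = 0.3455
φ_{22} = 0.0455 / 0.3455 = 0.132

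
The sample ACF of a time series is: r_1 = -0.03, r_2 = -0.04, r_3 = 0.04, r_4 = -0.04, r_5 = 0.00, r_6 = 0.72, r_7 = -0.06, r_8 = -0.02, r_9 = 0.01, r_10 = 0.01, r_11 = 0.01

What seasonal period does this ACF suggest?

The largest autocorrelation is r_6 = 0.72; the remaining lags stay at or below 0.04.
The dominant spike at lag 6 indicates a seasonal period of 6.

6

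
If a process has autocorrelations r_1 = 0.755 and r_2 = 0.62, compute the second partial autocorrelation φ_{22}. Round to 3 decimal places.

φ_{22} = (r_2 − r_1²) / (1 − r_1²)
r_1² = (0.755)² = 0.570025
Numerator = 0.62 − 0.5700 = 0.0500; denominator = 1 − 0.5700 = 0.4300
φ_{22} = 0.0500 / 0.4300 = 0.116

0.116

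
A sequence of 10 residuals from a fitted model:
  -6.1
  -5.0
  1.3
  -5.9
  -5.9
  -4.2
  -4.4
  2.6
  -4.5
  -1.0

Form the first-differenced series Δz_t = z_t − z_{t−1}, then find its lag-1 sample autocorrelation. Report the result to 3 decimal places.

-0.564

First differences Δz: 1.1, 6.3, -7.2, 0.0, 1.7, -0.2, 7.0, -7.1, 3.5
Mean of differences = 0.5667
Numerator Σ(Δz_t−Δz̄)(Δz_{t+1}−Δz̄) = -115.3244
Denominator Σ(Δz_t−Δz̄)² = 204.4400
r_1(Δz) = -115.3244 / 204.4400 = -0.564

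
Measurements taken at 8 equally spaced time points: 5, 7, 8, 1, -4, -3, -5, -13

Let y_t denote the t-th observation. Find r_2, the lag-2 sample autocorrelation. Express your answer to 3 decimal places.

0.201

Mean ȳ = (5 + 7 + 8 + 1 − 4 − 3 − 5 − 13)/8 = -0.5000
Σ(y_t−ȳ)(y_{t+2}−ȳ) = (46.7500) + (11.2500) + (-29.7500) + (-3.7500) + (15.7500) + (31.2500) = 71.5000
Denominator Σ(y_t−ȳ)² = 356.0000
r_2 = 71.5000 / 356.0000 = 0.201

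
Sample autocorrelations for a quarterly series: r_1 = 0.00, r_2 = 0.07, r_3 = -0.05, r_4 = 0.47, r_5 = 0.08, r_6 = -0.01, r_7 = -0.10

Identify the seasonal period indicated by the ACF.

The largest autocorrelation is r_4 = 0.47; the remaining lags stay at or below 0.08.
The dominant spike at lag 4 indicates a seasonal period of 4.

4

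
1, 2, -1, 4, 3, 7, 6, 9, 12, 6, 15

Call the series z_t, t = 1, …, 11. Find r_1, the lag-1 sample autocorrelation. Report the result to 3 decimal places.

Mean z̄ = (1 + 2 − 1 + 4 + 3 + 7 + 6 + 9 + 12 + 6 + 15)/11 = 5.8182
Numerator Σ_{t=1}^{10}(z_t−z̄)(z_{t+1}−z̄) = 81.8760
Denominator Σ(z_t−z̄)² = 229.6364
r_1 = 81.8760 / 229.6364 = 0.357

0.357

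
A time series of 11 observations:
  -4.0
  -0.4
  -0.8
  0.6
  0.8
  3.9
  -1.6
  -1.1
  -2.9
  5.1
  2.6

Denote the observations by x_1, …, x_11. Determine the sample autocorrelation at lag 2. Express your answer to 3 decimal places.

Mean x̄ = (-4.0 − 0.4 − 0.8 + 0.6 + 0.8 + 3.9 − 1.6 − 1.1 − 2.9 + 5.1 + 2.6)/11 = 0.2000
Numerator Σ_{t=1}^{9}(x_t−x̄)(x_{t+2}−x̄) = -9.2800
Denominator Σ(x_t−x̄)² = 77.5200
r_2 = -9.2800 / 77.5200 = -0.120

-0.120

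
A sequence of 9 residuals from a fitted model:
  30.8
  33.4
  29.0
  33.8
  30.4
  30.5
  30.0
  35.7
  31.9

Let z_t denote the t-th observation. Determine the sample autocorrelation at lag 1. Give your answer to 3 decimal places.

Mean z̄ = (30.8 + 33.4 + 29.0 + 33.8 + 30.4 + 30.5 + 30.0 + 35.7 + 31.9)/9 = 31.7222
Numerator Σ_{t=1}^{8}(z_t−z̄)(z_{t+1}−z̄) = -16.9405
Denominator Σ(z_t−z̄)² = 37.4556
r_1 = -16.9405 / 37.4556 = -0.452

-0.452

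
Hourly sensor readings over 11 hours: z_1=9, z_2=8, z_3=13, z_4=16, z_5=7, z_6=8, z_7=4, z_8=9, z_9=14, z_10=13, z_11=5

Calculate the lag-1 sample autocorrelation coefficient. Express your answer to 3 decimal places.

0.092

Mean z̄ = (9 + 8 + 13 + 16 + 7 + 8 + 4 + 9 + 14 + 13 + 5)/11 = 9.6364
Numerator Σ_{t=1}^{10}(z_t−z̄)(z_{t+1}−z̄) = 13.5950
Denominator Σ(z_t−z̄)² = 148.5455
r_1 = 13.5950 / 148.5455 = 0.092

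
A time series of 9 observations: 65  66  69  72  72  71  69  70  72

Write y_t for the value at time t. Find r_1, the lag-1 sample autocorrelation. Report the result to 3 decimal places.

Mean ȳ = (65 + 66 + 69 + 72 + 72 + 71 + 69 + 70 + 72)/9 = 69.5556
Numerator Σ_{t=1}^{8}(y_t−ȳ)(y_{t+1}−ȳ) = 26.3580
Denominator Σ(y_t−ȳ)² = 54.2222
r_1 = 26.3580 / 54.2222 = 0.486

0.486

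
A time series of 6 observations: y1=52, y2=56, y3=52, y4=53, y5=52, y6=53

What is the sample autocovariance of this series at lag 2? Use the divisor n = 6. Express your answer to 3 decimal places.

0.333

Mean ȳ = (52 + 56 + 52 + 53 + 52 + 53)/6 = 53.0000
Deviations: -1.0000, 3.0000, -1.0000, 0.0000, -1.0000, 0.0000
Σ_{t=1}^{4}(y_t−ȳ)(y_{t+2}−ȳ) = 2.0000
γ_2 = 2.0000 / 6 = 0.333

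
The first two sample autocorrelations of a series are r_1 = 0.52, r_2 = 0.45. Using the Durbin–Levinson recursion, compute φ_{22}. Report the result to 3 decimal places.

0.246

φ_{22} = (r_2 − r_1²) / (1 − r_1²)
r_1² = (0.52)² = 0.2704
Numerator = 0.45 − 0.2704 = 0.1796; denominator = 1 − 0.2704 = 0.7296
φ_{22} = 0.1796 / 0.7296 = 0.246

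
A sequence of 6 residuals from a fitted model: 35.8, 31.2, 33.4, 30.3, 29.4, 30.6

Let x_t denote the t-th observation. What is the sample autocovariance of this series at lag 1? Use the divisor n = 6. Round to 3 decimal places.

Mean x̄ = (35.8 + 31.2 + 33.4 + 30.3 + 29.4 + 30.6)/6 = 31.7833
Deviations: 4.0167, -0.5833, 1.6167, -1.4833, -2.3833, -1.1833
Σ_{t=1}^{5}(x_t−x̄)(x_{t+1}−x̄) = 0.6714
γ_1 = 0.6714 / 6 = 0.112

0.112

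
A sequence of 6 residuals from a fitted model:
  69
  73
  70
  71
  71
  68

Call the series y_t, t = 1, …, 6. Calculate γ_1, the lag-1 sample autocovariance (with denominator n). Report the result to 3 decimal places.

Mean ȳ = (69 + 73 + 70 + 71 + 71 + 68)/6 = 70.3333
Σ_{t=1}^{5}(y_t−ȳ)(y_{t+1}−ȳ) = -5.7778
γ_1 = -5.7778 / 6 = -0.963

-0.963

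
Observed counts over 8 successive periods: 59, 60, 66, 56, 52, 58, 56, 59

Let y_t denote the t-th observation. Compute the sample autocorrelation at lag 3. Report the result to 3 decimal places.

-0.125

Mean ȳ = (59 + 60 + 66 + 56 + 52 + 58 + 56 + 59)/8 = 58.2500
Deviations from mean: 0.7500, 1.7500, 7.7500, -2.2500, -6.2500, -0.2500, -2.2500, 0.7500
Σ(y_t−ȳ)(y_{t+3}−ȳ) = (-1.6875) + (-10.9375) + (-1.9375) + (5.0625) + (-4.6875) = -14.1875
Denominator Σ(y_t−ȳ)² = 113.5000
r_3 = -14.1875 / 113.5000 = -0.125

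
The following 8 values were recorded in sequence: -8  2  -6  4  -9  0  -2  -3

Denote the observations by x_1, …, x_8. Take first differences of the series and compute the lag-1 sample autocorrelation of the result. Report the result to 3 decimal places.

First differences Δx: 10, -8, 10, -13, 9, -2, -1
Mean of differences = 0.7143
Numerator Σ(Δx_t−Δx̄)(Δx_{t+1}−Δx̄) = -420.6531
Denominator Σ(Δx_t−Δx̄)² = 515.4286
r_1(Δx) = -420.6531 / 515.4286 = -0.816

-0.816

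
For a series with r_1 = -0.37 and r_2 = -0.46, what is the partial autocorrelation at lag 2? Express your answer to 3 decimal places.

-0.692

φ_{22} = (r_2 − r_1²) / (1 − r_1²)
r_1² = (-0.37)² = 0.1369
Numerator = -0.46 − 0.1369 = -0.5969; denominator = 1 − 0.1369 = 0.8631
φ_{22} = -0.5969 / 0.8631 = -0.692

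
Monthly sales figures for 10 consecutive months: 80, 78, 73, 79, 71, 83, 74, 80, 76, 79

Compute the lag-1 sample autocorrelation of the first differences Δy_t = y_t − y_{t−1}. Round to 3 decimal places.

-0.873

First differences Δy: -2, -5, 6, -8, 12, -9, 6, -4, 3
Mean of differences = -0.1111
Numerator Σ(Δy_t−Δȳ)(Δy_{t+1}−Δȳ) = -362.2346
Denominator Σ(Δy_t−Δȳ)² = 414.8889
r_1(Δy) = -362.2346 / 414.8889 = -0.873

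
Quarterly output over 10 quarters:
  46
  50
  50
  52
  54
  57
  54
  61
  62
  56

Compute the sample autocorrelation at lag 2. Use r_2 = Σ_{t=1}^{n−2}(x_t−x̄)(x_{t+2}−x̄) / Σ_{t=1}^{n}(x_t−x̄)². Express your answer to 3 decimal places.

Mean x̄ = (46 + 50 + 50 + 52 + 54 + 57 + 54 + 61 + 62 + 56)/10 = 54.2000
Numerator Σ_{t=1}^{8}(x_t−x̄)(x_{t+2}−x̄) = 68.1200
Denominator Σ(x_t−x̄)² = 225.6000
r_2 = 68.1200 / 225.6000 = 0.302

0.302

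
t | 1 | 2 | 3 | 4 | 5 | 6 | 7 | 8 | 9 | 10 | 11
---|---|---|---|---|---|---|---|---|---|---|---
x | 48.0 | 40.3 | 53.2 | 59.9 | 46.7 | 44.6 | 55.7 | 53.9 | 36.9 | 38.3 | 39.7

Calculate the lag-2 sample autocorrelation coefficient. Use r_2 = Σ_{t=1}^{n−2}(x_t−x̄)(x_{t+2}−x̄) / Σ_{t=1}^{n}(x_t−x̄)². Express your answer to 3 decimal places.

-0.339

Mean x̄ = (48.0 + 40.3 + 53.2 + 59.9 + 46.7 + 44.6 + 55.7 + 53.9 + 36.9 + 38.3 + 39.7)/11 = 47.0182
Numerator Σ_{t=1}^{9}(x_t−x̄)(x_{t+2}−x̄) = -206.7888
Denominator Σ(x_t−x̄)² = 610.8764
r_2 = -206.7888 / 610.8764 = -0.339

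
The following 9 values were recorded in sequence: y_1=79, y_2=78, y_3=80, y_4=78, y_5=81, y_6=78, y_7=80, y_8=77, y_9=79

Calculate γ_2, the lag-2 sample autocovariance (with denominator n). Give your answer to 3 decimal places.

Mean ȳ = (79 + 78 + 80 + 78 + 81 + 78 + 80 + 77 + 79)/9 = 78.8889
Σ_{t=1}^{7}(y_t−ȳ)(y_{t+2}−ȳ) = 8.1975
γ_2 = 8.1975 / 9 = 0.911

0.911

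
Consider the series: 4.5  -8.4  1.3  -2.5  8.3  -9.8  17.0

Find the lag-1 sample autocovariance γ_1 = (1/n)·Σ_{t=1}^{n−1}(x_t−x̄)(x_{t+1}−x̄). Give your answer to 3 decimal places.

-43.768

Mean x̄ = (4.5 − 8.4 + 1.3 − 2.5 + 8.3 − 9.8 + 17.0)/7 = 1.4857
Σ_{t=1}^{6}(x_t−x̄)(x_{t+1}−x̄) = -306.3759
γ_1 = -306.3759 / 7 = -43.768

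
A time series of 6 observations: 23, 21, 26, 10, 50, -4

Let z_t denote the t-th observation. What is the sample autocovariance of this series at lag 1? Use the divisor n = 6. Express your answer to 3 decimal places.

Mean z̄ = (23 + 21 + 26 + 10 + 50 − 4)/6 = 21.0000
Deviations: 2.0000, 0.0000, 5.0000, -11.0000, 29.0000, -25.0000
Σ_{t=1}^{5}(z_t−z̄)(z_{t+1}−z̄) = -1099.0000
γ_1 = -1099.0000 / 6 = -183.167

-183.167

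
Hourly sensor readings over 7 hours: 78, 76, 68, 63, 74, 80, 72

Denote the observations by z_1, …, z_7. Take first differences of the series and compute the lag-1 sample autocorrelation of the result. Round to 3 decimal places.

0.071

First differences Δz: -2, -8, -5, 11, 6, -8
Mean of differences = -1.0000
Numerator Σ(Δz_t−Δz̄)(Δz_{t+1}−Δz̄) = 22.0000
Denominator Σ(Δz_t−Δz̄)² = 308.0000
r_1(Δz) = 22.0000 / 308.0000 = 0.071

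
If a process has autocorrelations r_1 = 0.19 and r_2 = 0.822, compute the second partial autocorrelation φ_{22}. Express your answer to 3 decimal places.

φ_{22} = (r_2 − r_1²) / (1 − r_1²)
r_1² = (0.19)² = 0.0361
Numerator = 0.822 − 0.0361 = 0.7859; denominator = 1 − 0.0361 = 0.9639
φ_{22} = 0.7859 / 0.9639 = 0.815

0.815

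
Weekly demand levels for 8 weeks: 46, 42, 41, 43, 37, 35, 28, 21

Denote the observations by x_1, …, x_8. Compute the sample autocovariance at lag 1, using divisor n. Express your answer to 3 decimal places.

31.545

Mean x̄ = (46 + 42 + 41 + 43 + 37 + 35 + 28 + 21)/8 = 36.6250
Σ_{t=1}^{7}(x_t−x̄)(x_{t+1}−x̄) = 252.3594
γ_1 = 252.3594 / 8 = 31.545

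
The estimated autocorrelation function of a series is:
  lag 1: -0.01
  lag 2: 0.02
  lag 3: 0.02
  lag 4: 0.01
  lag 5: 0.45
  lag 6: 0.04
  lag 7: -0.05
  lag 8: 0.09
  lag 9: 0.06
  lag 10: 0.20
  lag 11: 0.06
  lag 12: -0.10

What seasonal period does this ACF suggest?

5

The largest autocorrelation is r_5 = 0.45, with a weaker echo at lag 10 (0.20); the remaining lags stay at or below 0.09.
The dominant spike at lag 5 indicates a seasonal period of 5.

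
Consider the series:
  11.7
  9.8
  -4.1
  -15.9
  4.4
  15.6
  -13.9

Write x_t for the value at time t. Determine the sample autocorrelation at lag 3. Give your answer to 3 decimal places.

0.029

Mean x̄ = (11.7 + 9.8 − 4.1 − 15.9 + 4.4 + 15.6 − 13.9)/7 = 1.0857
Deviations from mean: 10.6143, 8.7143, -5.1857, -16.9857, 3.3143, 14.5143, -14.9857
Numerator Σ_{t=1}^{4}(x_t−x̄)(x_{t+3}−x̄) = 27.8665
Denominator Σ(x_t−x̄)² = 950.2286
r_3 = 27.8665 / 950.2286 = 0.029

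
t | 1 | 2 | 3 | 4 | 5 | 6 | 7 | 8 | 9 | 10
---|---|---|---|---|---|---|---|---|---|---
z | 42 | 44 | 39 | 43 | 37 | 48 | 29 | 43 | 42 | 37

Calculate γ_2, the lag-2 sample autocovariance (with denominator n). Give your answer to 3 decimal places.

Mean z̄ = (42 + 44 + 39 + 43 + 37 + 48 + 29 + 43 + 42 + 37)/10 = 40.4000
Σ_{t=1}^{8}(z_t−z̄)(z_{t+2}−z̄) = 63.0800
γ_2 = 63.0800 / 10 = 6.308

6.308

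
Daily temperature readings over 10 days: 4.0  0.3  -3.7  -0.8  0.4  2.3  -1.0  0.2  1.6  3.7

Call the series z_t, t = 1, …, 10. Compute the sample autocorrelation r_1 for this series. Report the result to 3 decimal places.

0.153

Mean z̄ = (4.0 + 0.3 − 3.7 − 0.8 + 0.4 + 2.3 − 1.0 + 0.2 + 1.6 + 3.7)/10 = 0.7000
Numerator Σ_{t=1}^{9}(z_t−z̄)(z_{t+1}−z̄) = 7.3900
Denominator Σ(z_t−z̄)² = 48.2600
r_1 = 7.3900 / 48.2600 = 0.153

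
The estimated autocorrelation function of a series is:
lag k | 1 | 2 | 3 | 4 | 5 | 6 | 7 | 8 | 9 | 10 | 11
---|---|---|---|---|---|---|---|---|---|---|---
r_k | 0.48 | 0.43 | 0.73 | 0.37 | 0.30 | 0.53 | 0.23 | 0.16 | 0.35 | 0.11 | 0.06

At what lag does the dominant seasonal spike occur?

The largest autocorrelation is r_3 = 0.73, with a weaker echo at lag 6 (0.53); the remaining lags stay at or below 0.48. The elevated value at lag 1 (0.48), dropping to 0.43 at lag 2, reflects decaying short-term dependence rather than seasonality.
The dominant spike at lag 3 indicates a seasonal period of 3.

3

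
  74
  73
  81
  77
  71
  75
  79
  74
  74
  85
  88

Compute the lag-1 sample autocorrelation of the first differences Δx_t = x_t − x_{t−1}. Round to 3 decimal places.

First differences Δx: -1, 8, -4, -6, 4, 4, -5, 0, 11, 3
Mean of differences = 1.4000
Numerator Σ(Δx_t−Δx̄)(Δx_{t+1}−Δx̄) = -29.7600
Denominator Σ(Δx_t−Δx̄)² = 284.4000
r_1(Δx) = -29.7600 / 284.4000 = -0.105

-0.105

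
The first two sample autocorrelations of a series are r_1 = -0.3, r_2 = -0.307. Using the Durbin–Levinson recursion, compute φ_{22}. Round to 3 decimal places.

-0.436

φ_{22} = (r_2 − r_1²) / (1 − r_1²)
r_1² = (-0.3)² = 0.09
Numerator = -0.307 − 0.0900 = -0.3970; denominator = 1 − 0.0900 = 0.9100
φ_{22} = -0.3970 / 0.9100 = -0.436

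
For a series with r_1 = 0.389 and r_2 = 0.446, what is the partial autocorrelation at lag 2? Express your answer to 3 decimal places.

0.347

φ_{22} = (r_2 − r_1²) / (1 − r_1²)
r_1² = (0.389)² = 0.151321
Numerator = 0.446 − 0.1513 = 0.2947; denominator = 1 − 0.1513 = 0.8487
φ_{22} = 0.2947 / 0.8487 = 0.347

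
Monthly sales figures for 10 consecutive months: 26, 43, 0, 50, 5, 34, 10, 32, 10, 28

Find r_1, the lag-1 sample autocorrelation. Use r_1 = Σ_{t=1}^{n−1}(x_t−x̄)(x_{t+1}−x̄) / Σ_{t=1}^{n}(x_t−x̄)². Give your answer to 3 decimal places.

Mean x̄ = (26 + 43 + 0 + 50 + 5 + 34 + 10 + 32 + 10 + 28)/10 = 23.8000
Numerator Σ_{t=1}^{9}(x_t−x̄)(x_{t+1}−x̄) = -2147.6400
Denominator Σ(x_t−x̄)² = 2549.6000
r_1 = -2147.6400 / 2549.6000 = -0.842

-0.842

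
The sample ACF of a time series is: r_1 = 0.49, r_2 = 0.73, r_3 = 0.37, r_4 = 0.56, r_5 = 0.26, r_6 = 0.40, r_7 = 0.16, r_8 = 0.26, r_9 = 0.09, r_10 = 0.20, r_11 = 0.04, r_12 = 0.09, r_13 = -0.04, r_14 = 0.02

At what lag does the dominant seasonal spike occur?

2

The largest autocorrelation is r_2 = 0.73, with a weaker echo at lag 4 (0.56); the remaining lags stay at or below 0.49.
The dominant spike at lag 2 indicates a seasonal period of 2.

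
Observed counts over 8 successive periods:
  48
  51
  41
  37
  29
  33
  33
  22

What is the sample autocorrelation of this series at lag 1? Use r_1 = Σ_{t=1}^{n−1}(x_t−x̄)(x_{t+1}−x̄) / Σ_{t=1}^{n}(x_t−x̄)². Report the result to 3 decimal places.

Mean x̄ = (48 + 51 + 41 + 37 + 29 + 33 + 33 + 22)/8 = 36.7500
Σ(x_t−x̄)(x_{t+1}−x̄) = (160.3125) + (60.5625) + (1.0625) + (-1.9375) + (29.0625) + (14.0625) + (55.3125) = 318.4375
Denominator Σ(x_t−x̄)² = 653.5000
r_1 = 318.4375 / 653.5000 = 0.487

0.487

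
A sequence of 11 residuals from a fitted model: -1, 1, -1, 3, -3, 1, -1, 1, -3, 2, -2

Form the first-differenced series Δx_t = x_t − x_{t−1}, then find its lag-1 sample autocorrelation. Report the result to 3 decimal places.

First differences Δx: 2, -2, 4, -6, 4, -2, 2, -4, 5, -4
Mean of differences = -0.1000
Numerator Σ(Δx_t−Δx̄)(Δx_{t+1}−Δx̄) = -119.9100
Denominator Σ(Δx_t−Δx̄)² = 140.9000
r_1(Δx) = -119.9100 / 140.9000 = -0.851

-0.851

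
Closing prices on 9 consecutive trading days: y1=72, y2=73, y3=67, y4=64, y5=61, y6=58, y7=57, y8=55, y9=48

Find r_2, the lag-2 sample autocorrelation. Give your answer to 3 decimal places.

0.300

Mean ȳ = (72 + 73 + 67 + 64 + 61 + 58 + 57 + 55 + 48)/9 = 61.6667
Σ(y_t−ȳ)(y_{t+2}−ȳ) = (55.1111) + (26.4444) + (-3.5556) + (-8.5556) + (3.1111) + (24.4444) + (63.7778) = 160.7778
Denominator Σ(y_t−ȳ)² = 536.0000
r_2 = 160.7778 / 536.0000 = 0.300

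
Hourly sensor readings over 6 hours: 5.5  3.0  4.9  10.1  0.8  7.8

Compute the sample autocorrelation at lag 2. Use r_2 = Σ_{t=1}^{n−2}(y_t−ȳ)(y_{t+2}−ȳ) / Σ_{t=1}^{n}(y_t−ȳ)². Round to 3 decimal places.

0.045

Mean ȳ = (5.5 + 3.0 + 4.9 + 10.1 + 0.8 + 7.8)/6 = 5.3500
Numerator Σ_{t=1}^{4}(y_t−ȳ)(y_{t+2}−ȳ) = 2.4550
Denominator Σ(y_t−ȳ)² = 55.0150
r_2 = 2.4550 / 55.0150 = 0.045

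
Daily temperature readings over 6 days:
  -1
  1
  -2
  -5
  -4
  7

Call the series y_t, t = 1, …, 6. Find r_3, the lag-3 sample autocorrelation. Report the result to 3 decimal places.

-0.154

Mean ȳ = (-1 + 1 − 2 − 5 − 4 + 7)/6 = -0.6667
Σ(y_t−ȳ)(y_{t+3}−ȳ) = (1.4444) + (-5.5556) + (-10.2222) = -14.3333
Denominator Σ(y_t−ȳ)² = 93.3333
r_3 = -14.3333 / 93.3333 = -0.154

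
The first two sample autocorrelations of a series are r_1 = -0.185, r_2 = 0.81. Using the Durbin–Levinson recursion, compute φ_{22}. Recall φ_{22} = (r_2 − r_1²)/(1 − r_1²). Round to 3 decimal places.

φ_{22} = (r_2 − r_1²) / (1 − r_1²)
r_1² = (-0.185)² = 0.034225
Numerator = 0.81 − 0.0342 = 0.7758; denominator = 1 − 0.0342 = 0.9658
φ_{22} = 0.7758 / 0.9658 = 0.803

0.803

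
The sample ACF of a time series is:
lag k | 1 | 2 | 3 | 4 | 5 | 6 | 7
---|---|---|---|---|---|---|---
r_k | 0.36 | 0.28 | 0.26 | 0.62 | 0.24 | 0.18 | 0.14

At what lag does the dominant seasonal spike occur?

The largest autocorrelation is r_4 = 0.62; the remaining lags stay at or below 0.36. The elevated value at lag 1 (0.36), dropping to 0.28 at lag 2, reflects decaying short-term dependence rather than seasonality.
The dominant spike at lag 4 indicates a seasonal period of 4.

4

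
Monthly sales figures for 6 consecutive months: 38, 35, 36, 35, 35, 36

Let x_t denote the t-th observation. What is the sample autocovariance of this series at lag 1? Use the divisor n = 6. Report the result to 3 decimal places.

Mean x̄ = (38 + 35 + 36 + 35 + 35 + 36)/6 = 35.8333
Deviations: 2.1667, -0.8333, 0.1667, -0.8333, -0.8333, 0.1667
Σ_{t=1}^{5}(x_t−x̄)(x_{t+1}−x̄) = -1.5278
γ_1 = -1.5278 / 6 = -0.255

-0.255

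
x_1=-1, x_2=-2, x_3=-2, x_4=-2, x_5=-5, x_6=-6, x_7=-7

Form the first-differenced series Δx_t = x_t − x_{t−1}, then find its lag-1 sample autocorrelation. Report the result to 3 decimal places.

First differences Δx: -1, 0, 0, -3, -1, -1
Mean of differences = -1.0000
Numerator Σ(Δx_t−Δx̄)(Δx_{t+1}−Δx̄) = -1.0000
Denominator Σ(Δx_t−Δx̄)² = 6.0000
r_1(Δx) = -1.0000 / 6.0000 = -0.167

-0.167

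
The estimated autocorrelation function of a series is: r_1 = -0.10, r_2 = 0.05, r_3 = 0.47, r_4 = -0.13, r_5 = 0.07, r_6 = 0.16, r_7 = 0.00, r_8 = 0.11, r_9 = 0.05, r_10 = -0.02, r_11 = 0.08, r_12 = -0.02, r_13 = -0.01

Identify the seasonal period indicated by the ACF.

3

The largest autocorrelation is r_3 = 0.47, with a weaker echo at lag 6 (0.16); the remaining lags stay at or below 0.11.
The dominant spike at lag 3 indicates a seasonal period of 3.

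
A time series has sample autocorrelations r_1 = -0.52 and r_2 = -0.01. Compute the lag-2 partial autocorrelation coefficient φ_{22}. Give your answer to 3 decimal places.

-0.384

φ_{22} = (r_2 − r_1²) / (1 − r_1²)
r_1² = (-0.52)² = 0.2704
Numerator = -0.01 − 0.2704 = -0.2804; denominator = 1 − 0.2704 = 0.7296
φ_{22} = -0.2804 / 0.7296 = -0.384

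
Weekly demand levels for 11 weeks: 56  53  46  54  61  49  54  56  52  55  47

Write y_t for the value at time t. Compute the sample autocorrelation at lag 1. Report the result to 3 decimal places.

-0.258

Mean ȳ = (56 + 53 + 46 + 54 + 61 + 49 + 54 + 56 + 52 + 55 + 47)/11 = 53.0000
Numerator Σ_{t=1}^{10}(y_t−ȳ)(y_{t+1}−ȳ) = -49.0000
Denominator Σ(y_t−ȳ)² = 190.0000
r_1 = -49.0000 / 190.0000 = -0.258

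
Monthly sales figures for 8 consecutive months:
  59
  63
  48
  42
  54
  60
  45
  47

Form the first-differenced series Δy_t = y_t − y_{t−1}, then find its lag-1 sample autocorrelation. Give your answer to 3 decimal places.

First differences Δy: 4, -15, -6, 12, 6, -15, 2
Mean of differences = -1.7143
Numerator Σ(Δy_t−Δȳ)(Δy_{t+1}−Δȳ) = -123.7959
Denominator Σ(Δy_t−Δȳ)² = 665.4286
r_1(Δy) = -123.7959 / 665.4286 = -0.186

-0.186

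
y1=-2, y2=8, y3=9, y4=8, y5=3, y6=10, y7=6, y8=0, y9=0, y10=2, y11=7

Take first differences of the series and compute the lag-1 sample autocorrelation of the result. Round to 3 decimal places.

-0.042

First differences Δy: 10, 1, -1, -5, 7, -4, -6, 0, 2, 5
Mean of differences = 0.9000
Numerator Σ(Δy_t−Δȳ)(Δy_{t+1}−Δȳ) = -10.4100
Denominator Σ(Δy_t−Δȳ)² = 248.9000
r_1(Δy) = -10.4100 / 248.9000 = -0.042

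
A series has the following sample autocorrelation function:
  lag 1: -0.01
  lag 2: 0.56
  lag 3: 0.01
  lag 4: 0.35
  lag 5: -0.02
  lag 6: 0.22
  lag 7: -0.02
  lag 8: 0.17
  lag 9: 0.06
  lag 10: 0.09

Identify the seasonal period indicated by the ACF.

The largest autocorrelation is r_2 = 0.56, with weaker echoes at lags 4 (0.35), 6 (0.22) and 8 (0.17); the remaining lags stay at or below 0.09.
The dominant spike at lag 2 indicates a seasonal period of 2.

2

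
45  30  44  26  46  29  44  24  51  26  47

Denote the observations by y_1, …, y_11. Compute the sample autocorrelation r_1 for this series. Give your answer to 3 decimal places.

Mean ȳ = (45 + 30 + 44 + 26 + 46 + 29 + 44 + 24 + 51 + 26 + 47)/11 = 37.4545
Numerator Σ_{t=1}^{10}(y_t−ȳ)(y_{t+1}−ȳ) = -940.2975
Denominator Σ(y_t−ȳ)² = 1060.7273
r_1 = -940.2975 / 1060.7273 = -0.886

-0.886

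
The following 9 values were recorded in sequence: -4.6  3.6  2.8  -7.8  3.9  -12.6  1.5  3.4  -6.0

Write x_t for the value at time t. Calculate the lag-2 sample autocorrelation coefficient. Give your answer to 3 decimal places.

-0.018

Mean x̄ = (-4.6 + 3.6 + 2.8 − 7.8 + 3.9 − 12.6 + 1.5 + 3.4 − 6.0)/9 = -1.7556
Σ(x_t−x̄)(x_{t+2}−x̄) = (-12.9580) + (-32.3714) + (25.7642) + (65.5486) + (18.4120) + (-55.9091) + (-13.8180) = -5.3317
Denominator Σ(x_t−x̄)² = 298.8422
r_2 = -5.3317 / 298.8422 = -0.018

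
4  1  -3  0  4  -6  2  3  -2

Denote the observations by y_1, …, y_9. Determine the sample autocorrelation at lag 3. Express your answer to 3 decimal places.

Mean ȳ = (4 + 1 − 3 + 0 + 4 − 6 + 2 + 3 − 2)/9 = 0.3333
Σ(y_t−ȳ)(y_{t+3}−ȳ) = (-1.2222) + (2.4444) + (21.1111) + (-0.5556) + (9.7778) + (14.7778) = 46.3333
Denominator Σ(y_t−ȳ)² = 94.0000
r_3 = 46.3333 / 94.0000 = 0.493

0.493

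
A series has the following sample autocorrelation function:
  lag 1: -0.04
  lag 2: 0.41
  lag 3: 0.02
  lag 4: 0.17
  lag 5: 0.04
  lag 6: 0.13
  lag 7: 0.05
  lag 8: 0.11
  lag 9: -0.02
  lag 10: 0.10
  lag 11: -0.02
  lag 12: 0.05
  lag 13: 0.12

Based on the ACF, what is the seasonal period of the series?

2

The largest autocorrelation is r_2 = 0.41, with a weaker echo at lag 4 (0.17); the remaining lags stay at or below 0.13.
The dominant spike at lag 2 indicates a seasonal period of 2.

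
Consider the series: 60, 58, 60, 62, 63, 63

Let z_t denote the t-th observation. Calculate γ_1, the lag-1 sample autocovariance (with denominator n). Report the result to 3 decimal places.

1.833

Mean z̄ = (60 + 58 + 60 + 62 + 63 + 63)/6 = 61.0000
Σ_{t=1}^{5}(z_t−z̄)(z_{t+1}−z̄) = 11.0000
γ_1 = 11.0000 / 6 = 1.833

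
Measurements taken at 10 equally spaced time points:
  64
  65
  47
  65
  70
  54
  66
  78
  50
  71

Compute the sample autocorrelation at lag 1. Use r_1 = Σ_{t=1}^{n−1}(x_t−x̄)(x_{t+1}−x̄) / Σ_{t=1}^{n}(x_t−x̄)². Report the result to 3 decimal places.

Mean x̄ = (64 + 65 + 47 + 65 + 70 + 54 + 66 + 78 + 50 + 71)/10 = 63.0000
Numerator Σ_{t=1}^{9}(x_t−x̄)(x_{t+1}−x̄) = -392.0000
Denominator Σ(x_t−x̄)² = 862.0000
r_1 = -392.0000 / 862.0000 = -0.455

-0.455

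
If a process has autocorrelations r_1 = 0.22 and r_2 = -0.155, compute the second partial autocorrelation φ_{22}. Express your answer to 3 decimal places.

φ_{22} = (r_2 − r_1²) / (1 − r_1²)
r_1² = (0.22)² = 0.0484
Numerator = -0.155 − 0.0484 = -0.2034; denominator = 1 − 0.0484 = 0.9516
φ_{22} = -0.2034 / 0.9516 = -0.214

-0.214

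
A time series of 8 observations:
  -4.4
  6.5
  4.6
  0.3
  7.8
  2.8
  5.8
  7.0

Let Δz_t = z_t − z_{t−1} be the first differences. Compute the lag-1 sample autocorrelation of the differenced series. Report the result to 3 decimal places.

First differences Δz: 10.9, -1.9, -4.3, 7.5, -5.0, 3.0, 1.2
Mean of differences = 1.6286
Numerator Σ(Δz_t−Δz̄)(Δz_{t+1}−Δz̄) = -95.2022
Denominator Σ(Δz_t−Δz̄)² = 214.0343
r_1(Δz) = -95.2022 / 214.0343 = -0.445

-0.445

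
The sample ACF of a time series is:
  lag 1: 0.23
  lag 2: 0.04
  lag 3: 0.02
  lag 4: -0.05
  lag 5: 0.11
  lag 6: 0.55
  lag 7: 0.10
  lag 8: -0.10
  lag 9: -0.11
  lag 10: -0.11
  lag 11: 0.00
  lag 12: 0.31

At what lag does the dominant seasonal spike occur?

6

The largest autocorrelation is r_6 = 0.55, with a weaker echo at lag 12 (0.31); the remaining lags stay at or below 0.23. The elevated value at lag 1 (0.23), dropping to 0.04 at lag 2, reflects decaying short-term dependence rather than seasonality.
The dominant spike at lag 6 indicates a seasonal period of 6.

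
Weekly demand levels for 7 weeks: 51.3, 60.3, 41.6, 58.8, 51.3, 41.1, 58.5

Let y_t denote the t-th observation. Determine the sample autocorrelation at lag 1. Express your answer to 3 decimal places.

Mean ȳ = (51.3 + 60.3 + 41.6 + 58.8 + 51.3 + 41.1 + 58.5)/7 = 51.8429
Deviations from mean: -0.5429, 8.4571, -10.2429, 6.9571, -0.5429, -10.7429, 6.6571
Σ(y_t−ȳ)(y_{t+1}−ȳ) = (-4.5910) + (-86.6253) + (-71.2610) + (-3.7767) + (5.8318) + (-71.5167) = -231.9390
Denominator Σ(y_t−ȳ)² = 385.1571
r_1 = -231.9390 / 385.1571 = -0.602

-0.602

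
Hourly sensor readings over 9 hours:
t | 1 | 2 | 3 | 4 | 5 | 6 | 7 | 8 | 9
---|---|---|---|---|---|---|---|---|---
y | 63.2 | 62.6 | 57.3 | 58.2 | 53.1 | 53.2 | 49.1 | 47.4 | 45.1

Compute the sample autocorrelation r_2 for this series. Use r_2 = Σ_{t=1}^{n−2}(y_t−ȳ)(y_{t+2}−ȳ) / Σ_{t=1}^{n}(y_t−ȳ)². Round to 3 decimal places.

0.338

Mean ȳ = (63.2 + 62.6 + 57.3 + 58.2 + 53.1 + 53.2 + 49.1 + 47.4 + 45.1)/9 = 54.3556
Σ(y_t−ȳ)(y_{t+2}−ȳ) = (26.0420) + (31.6953) + (-3.6969) + (-4.4425) + (6.5986) + (8.0375) + (48.6431) = 112.8772
Denominator Σ(y_t−ȳ)² = 334.2222
r_2 = 112.8772 / 334.2222 = 0.338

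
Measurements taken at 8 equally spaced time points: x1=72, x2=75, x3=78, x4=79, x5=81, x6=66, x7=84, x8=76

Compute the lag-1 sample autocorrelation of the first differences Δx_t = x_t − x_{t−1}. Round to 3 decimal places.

-0.687

First differences Δx: 3, 3, 1, 2, -15, 18, -8
Mean of differences = 0.5714
Numerator Σ(Δx_t−Δx̄)(Δx_{t+1}−Δx̄) = -435.4694
Denominator Σ(Δx_t−Δx̄)² = 633.7143
r_1(Δx) = -435.4694 / 633.7143 = -0.687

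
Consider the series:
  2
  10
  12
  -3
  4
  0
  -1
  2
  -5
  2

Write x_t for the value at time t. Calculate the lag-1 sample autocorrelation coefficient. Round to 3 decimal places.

Mean x̄ = (2 + 10 + 12 − 3 + 4 + 0 − 1 + 2 − 5 + 2)/10 = 2.3000
Numerator Σ_{t=1}^{9}(x_t−x̄)(x_{t+1}−x̄) = 21.0100
Denominator Σ(x_t−x̄)² = 254.1000
r_1 = 21.0100 / 254.1000 = 0.083

0.083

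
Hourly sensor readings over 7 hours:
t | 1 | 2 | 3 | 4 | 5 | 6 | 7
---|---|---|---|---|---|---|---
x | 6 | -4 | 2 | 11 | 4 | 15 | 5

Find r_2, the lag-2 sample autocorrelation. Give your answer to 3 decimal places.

Mean x̄ = (6 − 4 + 2 + 11 + 4 + 15 + 5)/7 = 5.5714
Deviations from mean: 0.4286, -9.5714, -3.5714, 5.4286, -1.5714, 9.4286, -0.5714
Σ(x_t−x̄)(x_{t+2}−x̄) = (-1.5306) + (-51.9592) + (5.6122) + (51.1837) + (0.8980) = 4.2041
Denominator Σ(x_t−x̄)² = 225.7143
r_2 = 4.2041 / 225.7143 = 0.019

0.019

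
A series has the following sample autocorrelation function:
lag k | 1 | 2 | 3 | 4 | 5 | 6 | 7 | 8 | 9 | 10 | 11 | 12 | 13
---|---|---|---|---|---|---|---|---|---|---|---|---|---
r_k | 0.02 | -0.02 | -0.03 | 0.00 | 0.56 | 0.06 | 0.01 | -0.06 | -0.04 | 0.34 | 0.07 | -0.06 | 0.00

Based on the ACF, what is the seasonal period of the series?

5

The largest autocorrelation is r_5 = 0.56, with a weaker echo at lag 10 (0.34); the remaining lags stay at or below 0.07.
The dominant spike at lag 5 indicates a seasonal period of 5.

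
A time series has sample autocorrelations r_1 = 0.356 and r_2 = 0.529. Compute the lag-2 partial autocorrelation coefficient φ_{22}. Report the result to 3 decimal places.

φ_{22} = (r_2 − r_1²) / (1 − r_1²)
r_1² = (0.356)² = 0.126736
Numerator = 0.529 − 0.1267 = 0.4023; denominator = 1 − 0.1267 = 0.8733
φ_{22} = 0.4023 / 0.8733 = 0.461

0.461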